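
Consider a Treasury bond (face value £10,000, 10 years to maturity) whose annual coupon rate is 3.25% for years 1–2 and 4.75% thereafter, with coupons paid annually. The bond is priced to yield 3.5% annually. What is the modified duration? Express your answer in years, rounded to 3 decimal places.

8.182 years

Periodic yield y = 0.035. First find Macaulay duration:
  t   CF        PV=CF/(1+0.035)^t    t·PV
  1       325.00       314.0097       314.0097
  2       325.00       303.3910       606.7820
  3       475.00       428.4228     1,285.2684
  4       475.00       413.9351     1,655.7402
  5       475.00       399.9373     1,999.6863
  6       475.00       386.4128     2,318.4768
  7       475.00       373.3457     2,613.4199
  8       475.00       360.7205     2,885.7639
  9       475.00       348.5222     3,136.6999
  10   10,475.00     7,425.9246    74,259.2457
  Σ                 10,754.6215    91,075.0928
P = 10,754.6215; Macaulay duration = 91,075.0928 / 10,754.6215 = 8.46846 years.
Modified duration = D_Mac / (1 + y) = 8.46846 / 1.035 = 8.18209 years.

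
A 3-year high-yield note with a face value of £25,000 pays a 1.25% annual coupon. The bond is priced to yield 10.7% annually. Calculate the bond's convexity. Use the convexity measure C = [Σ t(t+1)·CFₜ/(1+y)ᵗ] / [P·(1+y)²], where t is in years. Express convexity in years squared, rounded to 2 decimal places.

With y = 0.107:
  t   CF        PV=CF/(1+0.107)^t    t·PV        t(t+1)·PV
  1       312.50       282.2945       282.2945         564.5890
  2       312.50       255.0086       510.0171       1,530.0514
  3    25,312.50    18,659.1638    55,977.4915     223,909.9660
  Σ                 19,196.4669    56,769.8031     226,004.6064
P = 19,196.4669.
Convexity = Σ t(t+1)·PV / [P·(1+y)²] = 226,004.6064 / (19,196.4669 × 1.225449) = 9.60729.

9.61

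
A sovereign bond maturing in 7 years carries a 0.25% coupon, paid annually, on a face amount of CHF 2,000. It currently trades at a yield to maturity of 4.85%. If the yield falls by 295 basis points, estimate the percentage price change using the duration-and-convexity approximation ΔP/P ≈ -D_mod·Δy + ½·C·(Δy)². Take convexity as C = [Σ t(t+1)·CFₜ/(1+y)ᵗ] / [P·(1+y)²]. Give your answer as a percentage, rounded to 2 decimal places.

+21.71%

With y = 0.0485:
  t   CF        PV=CF/(1+0.0485)^t    t·PV        t(t+1)·PV
  1         5.00         4.7687         4.7687           9.5374
  2         5.00         4.5481         9.0963          27.2888
  3         5.00         4.3378        13.0133          52.0530
  4         5.00         4.1371        16.5484          82.7420
  5         5.00         3.9457        19.7287         118.3720
  6         5.00         3.7632        22.5793         158.0552
  7     2,005.00     1,439.2470    10,074.7290      80,597.8321
  Σ                  1,464.7477    10,160.4636      81,045.8806
P = 1,464.7477; D_Mac = 6.93666 yrs; D_mod = 6.61580 yrs; C = 50.33050.
Duration effect: -6.61580 × (-0.0295) = +0.195166
Convexity effect: 0.5 × 50.33050 × (-0.0295)² = +0.0219001
ΔP/P ≈ +0.195166 + 0.0219001 = +0.217066 = +21.7066%.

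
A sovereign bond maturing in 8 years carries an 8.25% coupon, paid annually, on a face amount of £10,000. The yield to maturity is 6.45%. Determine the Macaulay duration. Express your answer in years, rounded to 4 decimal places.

6.2645 years

Periodic yield y = 0.0645. Discount each cash flow and weight by its year:
  t   CF        PV=CF/(1+0.0645)^t    t·PV
  1       825.00       775.0117       775.0117
  2       825.00       728.0524     1,456.1047
  3       825.00       683.9383     2,051.8150
  4       825.00       642.4973     2,569.9891
  5       825.00       603.5672     3,017.8359
  6       825.00       566.9959     3,401.9757
  7       825.00       532.6406     3,728.4844
  8    10,825.00     6,565.4210    52,523.3679
  Σ                 11,098.1245    69,524.5844
Price P = Σ PV = 11,098.1245.
Macaulay duration = Σ(t·PV) / P = 69,524.5844 / 11,098.1245 = 6.26453 years.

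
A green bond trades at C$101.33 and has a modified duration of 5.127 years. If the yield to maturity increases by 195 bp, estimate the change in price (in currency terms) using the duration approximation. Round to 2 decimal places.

Duration approximation: ΔP/P ≈ -D_mod · Δy = -5.127 × (+0.0195) = -0.0999765.
ΔP ≈ 101.33 × (-0.0999765) = -10.130618745.

-C$10.13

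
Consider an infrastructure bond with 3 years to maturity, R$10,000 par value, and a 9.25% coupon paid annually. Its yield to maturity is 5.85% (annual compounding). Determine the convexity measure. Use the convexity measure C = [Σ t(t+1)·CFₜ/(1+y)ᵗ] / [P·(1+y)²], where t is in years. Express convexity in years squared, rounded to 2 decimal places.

With y = 0.0585:
  t   CF        PV=CF/(1+0.0585)^t    t·PV        t(t+1)·PV
  1       925.00       873.8781       873.8781       1,747.7563
  2       925.00       825.5816     1,651.1632       4,953.4896
  3    10,925.00     9,211.8924    27,635.6773     110,542.7093
  Σ                 10,911.3522    30,160.7187     117,243.9552
P = 10,911.3522.
Convexity = Σ t(t+1)·PV / [P·(1+y)²] = 117,243.9552 / (10,911.3522 × 1.120422) = 9.59026.

9.59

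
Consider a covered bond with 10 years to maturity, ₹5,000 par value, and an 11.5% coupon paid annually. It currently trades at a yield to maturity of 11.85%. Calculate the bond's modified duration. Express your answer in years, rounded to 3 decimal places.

Periodic yield y = 0.1185. First find Macaulay duration:
  t   CF        PV=CF/(1+0.1185)^t    t·PV
  1       575.00       514.0814       514.0814
  2       575.00       459.6168       919.2335
  3       575.00       410.9225     1,232.7674
  4       575.00       367.3871     1,469.5484
  5       575.00       328.4641     1,642.3205
  6       575.00       293.6648     1,761.9889
  7       575.00       262.5524     1,837.8665
  8       575.00       234.7361     1,877.8890
  9       575.00       209.8669     1,888.8021
  10    5,575.00     1,819.2190    18,192.1902
  Σ                  4,900.5110    31,336.6878
P = 4,900.5110; Macaulay duration = 31,336.6878 / 4,900.5110 = 6.39458 years.
Modified duration = D_Mac / (1 + y) = 6.39458 / 1.1185 = 5.71710 years.

5.717 years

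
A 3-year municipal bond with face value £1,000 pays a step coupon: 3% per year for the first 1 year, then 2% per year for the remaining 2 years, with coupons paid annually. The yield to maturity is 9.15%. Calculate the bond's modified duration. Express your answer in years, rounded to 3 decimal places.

Periodic yield y = 0.0915. First find Macaulay duration:
  t   CF        PV=CF/(1+0.0915)^t    t·PV
  1        30.00        27.4851        27.4851
  2        20.00        16.7874        33.5747
  3     1,020.00       784.3844     2,353.1532
  Σ                    828.6569     2,414.2131
P = 828.6569; Macaulay duration = 2,414.2131 / 828.6569 = 2.91340 years.
Modified duration = D_Mac / (1 + y) = 2.91340 / 1.0915 = 2.66918 years.

2.669 years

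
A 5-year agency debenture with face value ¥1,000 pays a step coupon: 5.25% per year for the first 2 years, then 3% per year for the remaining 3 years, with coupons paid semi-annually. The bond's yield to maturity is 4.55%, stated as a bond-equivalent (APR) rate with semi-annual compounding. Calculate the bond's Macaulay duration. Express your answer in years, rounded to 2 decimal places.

4.52 years

Periodic yield y = 0.02275. Discount each cash flow and weight by its period:
  t   CF        PV=CF/(1+0.02275)^t    t·PV
  1        26.25        25.6661        25.6661
  2        26.25        25.0952        50.1904
  3        26.25        24.5370        73.6109
  4        26.25        23.9912        95.9647
  5        15.00        13.4043        67.0215
  6        15.00        13.1061        78.6368
  7        15.00        12.8146        89.7022
  8        15.00        12.5295       100.2364
  9        15.00        12.2508       110.2576
  10    1,015.00       810.5339     8,105.3386
  Σ                    973.9287     8,796.6249
Price P = Σ PV = 973.9287.
Macaulay duration = Σ(t·PV) / P = 8,796.6249 / 973.9287 = 9.03210 half-year periods.
In years: 9.03210 / 2 = 4.51605 years.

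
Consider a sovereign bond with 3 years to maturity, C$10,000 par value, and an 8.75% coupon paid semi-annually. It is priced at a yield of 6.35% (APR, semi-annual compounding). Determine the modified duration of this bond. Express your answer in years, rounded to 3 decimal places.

Periodic yield y = 0.03175. First find Macaulay duration:
  t   CF        PV=CF/(1+0.03175)^t    t·PV
  1       437.50       424.0368       424.0368
  2       437.50       410.9880       821.9759
  3       437.50       398.3406     1,195.0219
  4       437.50       386.0825     1,544.3301
  5       437.50       374.2016     1,871.0081
  6    10,437.50     8,652.6597    51,915.9581
  Σ                 10,646.3093    57,772.3311
P = 10,646.3093; Macaulay duration = 57,772.3311 / 10,646.3093 = 5.42651 half-year periods = 2.71326 years.
Modified duration = D_Mac / (1 + y) = 2.71326 / 1.03175 = 2.62976 years.

2.630 years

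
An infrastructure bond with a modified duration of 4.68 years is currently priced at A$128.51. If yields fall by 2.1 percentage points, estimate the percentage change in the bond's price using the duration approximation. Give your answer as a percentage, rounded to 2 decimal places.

+9.83%

Duration approximation: ΔP/P ≈ -D_mod · Δy = -4.68 × (-0.021) = +0.098280.
As a percentage: +9.8280%.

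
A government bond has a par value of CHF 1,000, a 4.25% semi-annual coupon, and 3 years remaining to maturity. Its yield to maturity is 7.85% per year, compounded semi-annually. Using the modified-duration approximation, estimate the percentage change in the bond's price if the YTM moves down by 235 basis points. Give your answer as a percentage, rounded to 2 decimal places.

Periodic yield y = 0.03925. Modified duration first:
  t   CF        PV=CF/(1+0.03925)^t    t·PV
  1        21.25        20.4474        20.4474
  2        21.25        19.6752        39.3504
  3        21.25        18.9321        56.7963
  4        21.25        18.2171        72.8683
  5        21.25        17.5291        87.6453
  6     1,021.25       810.6098     4,863.6590
  Σ                    905.4107     5,140.7668
P = 905.4107; D_Mac = 5.67783 half-year periods = 2.83891 yrs; D_mod = 2.83891/(1+0.03925) = 2.73170 yrs.
ΔP/P ≈ -D_mod · Δy = -2.73170 × (-0.0235) = +0.064195 = +6.4195%.

+6.42%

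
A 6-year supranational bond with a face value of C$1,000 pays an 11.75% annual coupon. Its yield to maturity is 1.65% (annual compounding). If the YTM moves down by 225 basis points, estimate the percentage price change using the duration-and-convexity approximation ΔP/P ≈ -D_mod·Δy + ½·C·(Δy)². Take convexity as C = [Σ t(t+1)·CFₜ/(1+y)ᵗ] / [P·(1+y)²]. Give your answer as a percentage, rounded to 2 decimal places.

+11.68%

With y = 0.0165:
  t   CF        PV=CF/(1+0.0165)^t    t·PV        t(t+1)·PV
  1       117.50       115.5927       115.5927         231.1854
  2       117.50       113.7164       227.4328         682.2984
  3       117.50       111.8705       335.6116       1,342.4464
  4       117.50       110.0546       440.2185       2,201.0927
  5       117.50       108.2682       541.3410       3,248.0463
  6     1,117.50     1,012.9855     6,077.9131      42,545.3915
  Σ                  1,572.4880     7,738.1098      50,250.4607
P = 1,572.4880; D_Mac = 4.92093 yrs; D_mod = 4.84106 yrs; C = 30.92701.
Duration effect: -4.84106 × (-0.0225) = +0.108924
Convexity effect: 0.5 × 30.92701 × (-0.0225)² = +0.0078284
ΔP/P ≈ +0.108924 + 0.0078284 = +0.116752 = +11.6752%.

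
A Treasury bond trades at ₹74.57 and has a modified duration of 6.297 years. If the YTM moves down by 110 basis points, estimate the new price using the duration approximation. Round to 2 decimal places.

Duration approximation: ΔP/P ≈ -D_mod · Δy = -6.297 × (-0.011) = +0.069267.
New price ≈ 74.57 × (1 + 0.069267) = 79.73524019.

₹79.74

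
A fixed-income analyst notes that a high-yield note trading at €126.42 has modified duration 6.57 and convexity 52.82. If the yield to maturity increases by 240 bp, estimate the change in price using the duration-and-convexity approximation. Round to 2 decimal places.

Duration effect: -D_mod·Δy = -6.57 × (+0.024) = -0.157680
Convexity effect: ½·C·(Δy)² = 0.5 × 52.82 × (0.024)² = +0.01521216
ΔP/P ≈ -0.157680 + 0.01521216 = -0.14246784
ΔP ≈ 126.42 × (-0.14246784) = -18.0107843328.

-€18.01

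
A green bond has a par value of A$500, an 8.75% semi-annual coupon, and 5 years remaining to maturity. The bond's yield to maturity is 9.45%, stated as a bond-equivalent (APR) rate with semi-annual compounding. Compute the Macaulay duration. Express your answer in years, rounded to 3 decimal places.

4.141 years

Periodic yield y = 0.04725. Discount each cash flow and weight by its period:
  t   CF        PV=CF/(1+0.04725)^t    t·PV
  1       21.875        20.8880        20.8880
  2       21.875        19.9456        39.8912
  3       21.875        19.0457        57.1371
  4       21.875        18.1864        72.7456
  5       21.875        17.3659        86.8293
  6       21.875        16.5823        99.4940
  7       21.875        15.8342       110.8392
  8       21.875        15.1198       120.9581
  9       21.875        14.4376       129.9383
  10     521.875       328.8992     3,288.9919
  Σ                    486.3047     4,027.7129
Price P = Σ PV = 486.3047.
Macaulay duration = Σ(t·PV) / P = 4,027.7129 / 486.3047 = 8.28228 half-year periods.
In years: 8.28228 / 2 = 4.14114 years.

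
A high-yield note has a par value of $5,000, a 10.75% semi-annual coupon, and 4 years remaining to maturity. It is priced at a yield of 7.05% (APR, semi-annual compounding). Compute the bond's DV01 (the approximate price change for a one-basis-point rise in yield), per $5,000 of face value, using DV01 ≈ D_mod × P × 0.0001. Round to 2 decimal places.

Periodic yield y = 0.03525.
  t   CF        PV=CF/(1+0.03525)^t    t·PV
  1       268.75       259.5991       259.5991
  2       268.75       250.7598       501.5197
  3       268.75       242.2215       726.6646
  4       268.75       233.9740       935.8958
  5       268.75       226.0072     1,130.0360
  6       268.75       218.3117     1,309.8703
  7       268.75       210.8783     1,476.1478
  8     5,268.75     3,993.4263    31,947.4108
  Σ                  5,635.1780    38,287.1441
P = 5,635.1780; D_Mac = 6.79431 half-year periods = 3.39715 yrs; D_mod = 3.28148 yrs.
DV01 ≈ 3.28148 × 5,635.1780 × 0.0001 = 1.849174.

$1.85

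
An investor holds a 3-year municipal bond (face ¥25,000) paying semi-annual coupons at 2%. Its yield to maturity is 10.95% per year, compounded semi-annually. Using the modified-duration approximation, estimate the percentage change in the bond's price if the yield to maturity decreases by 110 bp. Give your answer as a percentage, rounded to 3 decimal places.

+3.040%

Periodic yield y = 0.05475. Modified duration first:
  t   CF        PV=CF/(1+0.05475)^t    t·PV
  1       250.00       237.0230       237.0230
  2       250.00       224.7196       449.4392
  3       250.00       213.0548       639.1645
  4       250.00       201.9956       807.9823
  5       250.00       191.5104       957.5519
  6    25,250.00    18,338.5156   110,031.0934
  Σ                 19,406.8190   113,122.2543
P = 19,406.8190; D_Mac = 5.82900 half-year periods = 2.91450 yrs; D_mod = 2.91450/(1+0.05475) = 2.76321 yrs.
ΔP/P ≈ -D_mod · Δy = -2.76321 × (-0.011) = +0.030395 = +3.0395%.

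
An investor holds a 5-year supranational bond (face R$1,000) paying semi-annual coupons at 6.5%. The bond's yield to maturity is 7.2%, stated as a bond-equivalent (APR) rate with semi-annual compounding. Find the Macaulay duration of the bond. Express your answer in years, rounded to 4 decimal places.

Periodic yield y = 0.036. Discount each cash flow and weight by its period:
  t   CF        PV=CF/(1+0.036)^t    t·PV
  1        32.50        31.3707        31.3707
  2        32.50        30.2806        60.5611
  3        32.50        29.2283        87.6850
  4        32.50        28.2127       112.8507
  5        32.50        27.2323       136.1616
  6        32.50        26.2860       157.7161
  7        32.50        25.3726       177.6082
  8        32.50        24.4909       195.9275
  9        32.50        23.6399       212.7591
  10    1,032.50       724.9240     7,249.2405
  Σ                    971.0380     8,421.8804
Price P = Σ PV = 971.0380.
Macaulay duration = Σ(t·PV) / P = 8,421.8804 / 971.0380 = 8.67307 half-year periods.
In years: 8.67307 / 2 = 4.33653 years.

4.3365 years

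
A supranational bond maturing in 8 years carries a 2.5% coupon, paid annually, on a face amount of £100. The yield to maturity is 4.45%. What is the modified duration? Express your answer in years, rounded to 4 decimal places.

6.9821 years

Periodic yield y = 0.0445. First find Macaulay duration:
  t   CF        PV=CF/(1+0.0445)^t    t·PV
  1         2.50         2.3935         2.3935
  2         2.50         2.2915         4.5830
  3         2.50         2.1939         6.5817
  4         2.50         2.1004         8.4017
  5         2.50         2.0109        10.0547
  6         2.50         1.9253        11.5516
  7         2.50         1.8432        12.9027
  8       102.50        72.3530       578.8237
  Σ                     87.1117       635.2924
P = 87.1117; Macaulay duration = 635.2924 / 87.1117 = 7.29285 years.
Modified duration = D_Mac / (1 + y) = 7.29285 / 1.0445 = 6.98214 years.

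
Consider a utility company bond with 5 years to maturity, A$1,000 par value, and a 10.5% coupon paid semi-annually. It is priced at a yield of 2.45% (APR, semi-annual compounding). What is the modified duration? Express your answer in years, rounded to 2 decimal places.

4.13 years

Periodic yield y = 0.01225. First find Macaulay duration:
  t   CF        PV=CF/(1+0.01225)^t    t·PV
  1        52.50        51.8647        51.8647
  2        52.50        51.2370       102.4740
  3        52.50        50.6169       151.8508
  4        52.50        50.0044       200.0176
  5        52.50        49.3993       246.9963
  6        52.50        48.8014       292.8086
  7        52.50        48.2109       337.4760
  8        52.50        47.6274       381.0193
  9        52.50        47.0510       423.4594
  10    1,052.50       931.8462     9,318.4622
  Σ                  1,376.6592    11,506.4289
P = 1,376.6592; Macaulay duration = 11,506.4289 / 1,376.6592 = 8.35823 half-year periods = 4.17911 years.
Modified duration = D_Mac / (1 + y) = 4.17911 / 1.01225 = 4.12854 years.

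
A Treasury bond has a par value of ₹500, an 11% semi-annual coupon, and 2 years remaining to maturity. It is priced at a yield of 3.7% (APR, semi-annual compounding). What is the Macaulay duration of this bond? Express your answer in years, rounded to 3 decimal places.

Periodic yield y = 0.0185. Discount each cash flow and weight by its period:
  t   CF        PV=CF/(1+0.0185)^t    t·PV
  1        27.50        27.0005        27.0005
  2        27.50        26.5101        53.0201
  3        27.50        26.0285        78.0856
  4       527.50       490.2057     1,960.8227
  Σ                    569.7447     2,118.9289
Price P = Σ PV = 569.7447.
Macaulay duration = Σ(t·PV) / P = 2,118.9289 / 569.7447 = 3.71908 half-year periods.
In years: 3.71908 / 2 = 1.85954 years.

1.860 years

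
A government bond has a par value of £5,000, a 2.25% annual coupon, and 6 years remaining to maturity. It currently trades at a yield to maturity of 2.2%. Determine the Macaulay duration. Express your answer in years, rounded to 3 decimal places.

Periodic yield y = 0.022. Discount each cash flow and weight by its year:
  t   CF        PV=CF/(1+0.022)^t    t·PV
  1       112.50       110.0783       110.0783
  2       112.50       107.7087       215.4174
  3       112.50       105.3901       316.1703
  4       112.50       103.1214       412.4857
  5       112.50       100.9016       504.5080
  6     5,112.50     4,486.7094    26,920.2567
  Σ                  5,013.9095    28,478.9164
Price P = Σ PV = 5,013.9095.
Macaulay duration = Σ(t·PV) / P = 28,478.9164 / 5,013.9095 = 5.67998 years.

5.680 years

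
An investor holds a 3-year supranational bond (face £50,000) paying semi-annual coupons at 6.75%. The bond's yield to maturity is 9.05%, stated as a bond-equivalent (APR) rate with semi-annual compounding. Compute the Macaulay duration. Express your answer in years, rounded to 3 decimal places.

Periodic yield y = 0.04525. Discount each cash flow and weight by its period:
  t   CF        PV=CF/(1+0.04525)^t    t·PV
  1     1,687.50     1,614.4463     1,614.4463
  2     1,687.50     1,544.5552     3,089.1104
  3     1,687.50     1,477.6897     4,433.0692
  4     1,687.50     1,413.7189     5,654.8758
  5     1,687.50     1,352.5175     6,762.5876
  6    51,687.50    39,633.6865   237,802.1189
  Σ                 47,036.6142   259,356.2081
Price P = Σ PV = 47,036.6142.
Macaulay duration = Σ(t·PV) / P = 259,356.2081 / 47,036.6142 = 5.51392 half-year periods.
In years: 5.51392 / 2 = 2.75696 years.

2.757 years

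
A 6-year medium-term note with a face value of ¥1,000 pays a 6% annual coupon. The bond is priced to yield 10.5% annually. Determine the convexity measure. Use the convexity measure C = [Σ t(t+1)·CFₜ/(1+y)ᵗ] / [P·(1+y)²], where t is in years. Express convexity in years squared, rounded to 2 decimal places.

27.70

With y = 0.105:
  t   CF        PV=CF/(1+0.105)^t    t·PV        t(t+1)·PV
  1        60.00        54.2986        54.2986         108.5973
  2        60.00        49.1390        98.2781         294.8343
  3        60.00        44.4697       133.4092         533.6367
  4        60.00        40.2441       160.9764         804.8818
  5        60.00        36.4200       182.1000       1,092.5998
  6     1,060.00       582.2804     3,493.6826      24,455.7782
  Σ                    806.8519     4,122.7448      27,290.3281
P = 806.8519.
Convexity = Σ t(t+1)·PV / [P·(1+y)²] = 27,290.3281 / (806.8519 × 1.221025) = 27.70068.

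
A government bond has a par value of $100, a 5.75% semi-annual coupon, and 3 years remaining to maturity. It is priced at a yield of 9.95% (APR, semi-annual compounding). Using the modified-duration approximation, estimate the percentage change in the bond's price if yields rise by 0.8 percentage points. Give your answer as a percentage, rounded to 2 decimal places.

Periodic yield y = 0.04975. Modified duration first:
  t   CF        PV=CF/(1+0.04975)^t    t·PV
  1        2.875         2.7387         2.7387
  2        2.875         2.6090         5.2179
  3        2.875         2.4853         7.4559
  4        2.875         2.3675         9.4701
  5        2.875         2.2553        11.2766
  6      102.875        76.8767       461.2600
  Σ                     89.3325       497.4193
P = 89.3325; D_Mac = 5.56818 half-year periods = 2.78409 yrs; D_mod = 2.78409/(1+0.04975) = 2.65214 yrs.
ΔP/P ≈ -D_mod · Δy = -2.65214 × (+0.008) = -0.021217 = -2.1217%.

-2.12%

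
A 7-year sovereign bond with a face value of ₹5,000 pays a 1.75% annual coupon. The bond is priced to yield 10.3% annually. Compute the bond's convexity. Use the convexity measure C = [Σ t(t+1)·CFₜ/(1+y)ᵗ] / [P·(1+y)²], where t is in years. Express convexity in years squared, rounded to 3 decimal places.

With y = 0.103:
  t   CF        PV=CF/(1+0.103)^t    t·PV        t(t+1)·PV
  1        87.50        79.3291        79.3291         158.6582
  2        87.50        71.9212       143.8424         431.5273
  3        87.50        65.2051       195.6153         782.4611
  4        87.50        59.1161       236.4645       1,182.3226
  5        87.50        53.5958       267.9788       1,607.8730
  6        87.50        48.5909       291.5454       2,040.8180
  7     5,087.50     2,561.3907    17,929.7352     143,437.8815
  Σ                  2,939.1490    19,144.5108     149,641.5417
P = 2,939.1490.
Convexity = Σ t(t+1)·PV / [P·(1+y)²] = 149,641.5417 / (2,939.1490 × 1.216609) = 41.84847.

41.848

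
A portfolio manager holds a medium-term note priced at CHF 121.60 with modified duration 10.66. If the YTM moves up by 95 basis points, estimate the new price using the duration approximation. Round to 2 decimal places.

CHF 109.29

Duration approximation: ΔP/P ≈ -D_mod · Δy = -10.66 × (+0.0095) = -0.101270.
New price ≈ 121.60 × (1 - 0.101270) = 109.285568.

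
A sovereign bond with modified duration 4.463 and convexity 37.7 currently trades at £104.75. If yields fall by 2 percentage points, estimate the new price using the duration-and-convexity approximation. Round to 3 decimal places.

£114.890

Duration effect: -D_mod·Δy = -4.463 × (-0.02) = +0.089260
Convexity effect: ½·C·(Δy)² = 0.5 × 37.7 × (-0.02)² = +0.0075400
ΔP/P ≈ +0.089260 + 0.0075400 = +0.096800
New price ≈ 104.75 × (1 + 0.096800) = 114.88980.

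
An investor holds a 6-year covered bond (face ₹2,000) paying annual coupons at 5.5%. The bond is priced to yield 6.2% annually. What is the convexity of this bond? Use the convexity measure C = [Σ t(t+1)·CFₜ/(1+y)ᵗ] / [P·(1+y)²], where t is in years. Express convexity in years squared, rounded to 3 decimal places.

With y = 0.062:
  t   CF        PV=CF/(1+0.062)^t    t·PV        t(t+1)·PV
  1       110.00       103.5782       103.5782         207.1563
  2       110.00        97.5312       195.0624         585.1873
  3       110.00        91.8373       275.5119       1,102.0477
  4       110.00        86.4758       345.9032       1,729.5161
  5       110.00        81.4273       407.1366       2,442.8194
  6     2,110.00     1,470.7381     8,824.4288      61,771.0019
  Σ                  1,931.5879    10,151.6211      67,837.7287
P = 1,931.5879.
Convexity = Σ t(t+1)·PV / [P·(1+y)²] = 67,837.7287 / (1,931.5879 × 1.127844) = 31.13922.

31.139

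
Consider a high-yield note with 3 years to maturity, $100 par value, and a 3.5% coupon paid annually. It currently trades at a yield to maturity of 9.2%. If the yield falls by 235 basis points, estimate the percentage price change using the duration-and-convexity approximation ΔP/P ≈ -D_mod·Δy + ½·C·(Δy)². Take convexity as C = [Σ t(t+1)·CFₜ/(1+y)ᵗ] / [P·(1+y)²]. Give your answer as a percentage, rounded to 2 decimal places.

With y = 0.092:
  t   CF        PV=CF/(1+0.092)^t    t·PV        t(t+1)·PV
  1         3.50         3.2051         3.2051           6.4103
  2         3.50         2.9351         5.8702          17.6106
  3       103.50        79.4827       238.4480         953.7920
  Σ                     85.6229       247.5233         977.8129
P = 85.6229; D_Mac = 2.89085 yrs; D_mod = 2.64730 yrs; C = 9.57680.
Duration effect: -2.64730 × (-0.0235) = +0.062212
Convexity effect: 0.5 × 9.57680 × (-0.0235)² = +0.0026444
ΔP/P ≈ +0.062212 + 0.0026444 = +0.064856 = +6.4856%.

+6.49%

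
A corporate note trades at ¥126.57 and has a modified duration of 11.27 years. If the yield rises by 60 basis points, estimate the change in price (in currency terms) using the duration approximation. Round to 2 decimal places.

Duration approximation: ΔP/P ≈ -D_mod · Δy = -11.27 × (+0.006) = -0.067620.
ΔP ≈ 126.57 × (-0.067620) = -8.5586634.

-¥8.56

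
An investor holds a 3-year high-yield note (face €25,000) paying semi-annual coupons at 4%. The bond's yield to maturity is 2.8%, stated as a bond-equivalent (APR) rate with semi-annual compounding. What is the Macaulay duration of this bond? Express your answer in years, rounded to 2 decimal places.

Periodic yield y = 0.014. Discount each cash flow and weight by its period:
  t   CF        PV=CF/(1+0.014)^t    t·PV
  1       500.00       493.0966       493.0966
  2       500.00       486.2886       972.5772
  3       500.00       479.5746     1,438.7237
  4       500.00       472.9532     1,891.8129
  5       500.00       466.4233     2,332.1165
  6    25,500.00    23,459.1596   140,754.9578
  Σ                 25,857.4960   147,883.2847
Price P = Σ PV = 25,857.4960.
Macaulay duration = Σ(t·PV) / P = 147,883.2847 / 25,857.4960 = 5.71916 half-year periods.
In years: 5.71916 / 2 = 2.85958 years.

2.86 years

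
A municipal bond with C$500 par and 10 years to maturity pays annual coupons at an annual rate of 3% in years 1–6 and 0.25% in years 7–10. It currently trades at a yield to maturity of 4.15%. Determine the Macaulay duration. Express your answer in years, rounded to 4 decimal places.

Periodic yield y = 0.0415. Discount each cash flow and weight by its year:
  t   CF        PV=CF/(1+0.0415)^t    t·PV
  1        15.00        14.4023        14.4023
  2        15.00        13.8284        27.6568
  3        15.00        13.2774        39.8322
  4        15.00        12.7484        50.9934
  5        15.00        12.2404        61.2019
  6        15.00        11.7526        70.5159
  7         1.25         0.9404         6.5825
  8         1.25         0.9029         7.2231
  9         1.25         0.8669         7.8022
  10      501.25       333.7810     3,337.8102
  Σ                    414.7407     3,624.0207
Price P = Σ PV = 414.7407.
Macaulay duration = Σ(t·PV) / P = 3,624.0207 / 414.7407 = 8.73804 years.

8.7380 years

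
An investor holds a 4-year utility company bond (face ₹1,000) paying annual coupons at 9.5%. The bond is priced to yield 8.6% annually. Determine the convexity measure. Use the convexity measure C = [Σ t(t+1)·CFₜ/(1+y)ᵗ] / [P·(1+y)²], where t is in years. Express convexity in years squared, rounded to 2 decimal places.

14.24

With y = 0.086:
  t   CF        PV=CF/(1+0.086)^t    t·PV        t(t+1)·PV
  1        95.00        87.4770        87.4770         174.9540
  2        95.00        80.5497       161.0994         483.2982
  3        95.00        74.1710       222.5130         890.0520
  4     1,095.00       787.2176     3,148.8706      15,744.3528
  Σ                  1,029.4153     3,619.9600      17,292.6570
P = 1,029.4153.
Convexity = Σ t(t+1)·PV / [P·(1+y)²] = 17,292.6570 / (1,029.4153 × 1.179396) = 14.24333.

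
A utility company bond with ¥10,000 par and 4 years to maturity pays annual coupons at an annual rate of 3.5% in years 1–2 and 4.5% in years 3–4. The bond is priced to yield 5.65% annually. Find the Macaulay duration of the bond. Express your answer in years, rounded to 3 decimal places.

Periodic yield y = 0.0565. Discount each cash flow and weight by its year:
  t   CF        PV=CF/(1+0.0565)^t    t·PV
  1       350.00       331.2825       331.2825
  2       350.00       313.5661       627.1321
  3       450.00       381.5962     1,144.7885
  4    10,450.00     8,387.6111    33,550.4443
  Σ                  9,414.0558    35,653.6475
Price P = Σ PV = 9,414.0558.
Macaulay duration = Σ(t·PV) / P = 35,653.6475 / 9,414.0558 = 3.78728 years.

3.787 years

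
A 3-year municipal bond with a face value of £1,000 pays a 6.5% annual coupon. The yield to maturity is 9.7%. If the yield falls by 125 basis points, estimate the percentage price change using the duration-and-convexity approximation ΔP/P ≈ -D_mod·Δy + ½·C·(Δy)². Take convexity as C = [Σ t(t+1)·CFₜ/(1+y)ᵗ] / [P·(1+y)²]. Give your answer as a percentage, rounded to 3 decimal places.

+3.276%

With y = 0.097:
  t   CF        PV=CF/(1+0.097)^t    t·PV        t(t+1)·PV
  1        65.00        59.2525        59.2525         118.5050
  2        65.00        54.0132       108.0264         324.0793
  3     1,065.00       806.7328     2,420.1985       9,680.7938
  Σ                    919.9986     2,587.4774      10,123.3782
P = 919.9986; D_Mac = 2.81248 yrs; D_mod = 2.56379 yrs; C = 9.14377.
Duration effect: -2.56379 × (-0.0125) = +0.032047
Convexity effect: 0.5 × 9.14377 × (-0.0125)² = +0.0007144
ΔP/P ≈ +0.032047 + 0.0007144 = +0.032762 = +3.2762%.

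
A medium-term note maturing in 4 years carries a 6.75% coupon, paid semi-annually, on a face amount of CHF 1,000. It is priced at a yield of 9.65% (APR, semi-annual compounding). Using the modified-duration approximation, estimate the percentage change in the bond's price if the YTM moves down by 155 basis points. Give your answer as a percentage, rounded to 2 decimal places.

Periodic yield y = 0.04825. Modified duration first:
  t   CF        PV=CF/(1+0.04825)^t    t·PV
  1        33.75        32.1965        32.1965
  2        33.75        30.7145        61.4291
  3        33.75        29.3008        87.9023
  4        33.75        27.9521       111.8084
  5        33.75        26.6655       133.3274
  6        33.75        25.4381       152.6286
  7        33.75        24.2672       169.8704
  8     1,033.75       709.0822     5,672.6572
  Σ                    905.6169     6,421.8199
P = 905.6169; D_Mac = 7.09110 half-year periods = 3.54555 yrs; D_mod = 3.54555/(1+0.04825) = 3.38235 yrs.
ΔP/P ≈ -D_mod · Δy = -3.38235 × (-0.0155) = +0.052426 = +5.2426%.

+5.24%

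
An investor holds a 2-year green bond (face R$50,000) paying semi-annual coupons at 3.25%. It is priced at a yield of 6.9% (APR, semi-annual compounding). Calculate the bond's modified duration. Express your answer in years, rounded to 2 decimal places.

1.89 years

Periodic yield y = 0.0345. First find Macaulay duration:
  t   CF        PV=CF/(1+0.0345)^t    t·PV
  1       812.50       785.4036       785.4036
  2       812.50       759.2108     1,518.4216
  3       812.50       733.8915     2,201.6746
  4    50,812.50    44,365.8272   177,463.3086
  Σ                 46,644.3331   181,968.8085
P = 46,644.3331; Macaulay duration = 181,968.8085 / 46,644.3331 = 3.90120 half-year periods = 1.95060 years.
Modified duration = D_Mac / (1 + y) = 1.95060 / 1.0345 = 1.88555 years.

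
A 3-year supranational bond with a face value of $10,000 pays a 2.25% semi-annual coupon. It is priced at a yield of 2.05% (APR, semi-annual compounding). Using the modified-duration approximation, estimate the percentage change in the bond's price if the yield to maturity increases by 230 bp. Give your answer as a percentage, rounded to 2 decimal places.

Periodic yield y = 0.01025. Modified duration first:
  t   CF        PV=CF/(1+0.01025)^t    t·PV
  1       112.50       111.3586       111.3586
  2       112.50       110.2287       220.4575
  3       112.50       109.1103       327.3310
  4       112.50       108.0033       432.0133
  5       112.50       106.9075       534.5376
  6    10,112.50     9,512.2965    57,073.7791
  Σ                 10,057.9050    58,699.4770
P = 10,057.9050; D_Mac = 5.83615 half-year periods = 2.91808 yrs; D_mod = 2.91808/(1+0.01025) = 2.88847 yrs.
ΔP/P ≈ -D_mod · Δy = -2.88847 × (+0.023) = -0.066435 = -6.6435%.

-6.64%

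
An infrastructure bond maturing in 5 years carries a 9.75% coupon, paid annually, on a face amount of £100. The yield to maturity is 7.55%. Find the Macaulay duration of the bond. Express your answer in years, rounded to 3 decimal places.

Periodic yield y = 0.0755. Discount each cash flow and weight by its year:
  t   CF        PV=CF/(1+0.0755)^t    t·PV
  1         9.75         9.0656         9.0656
  2         9.75         8.4292        16.8583
  3         9.75         7.8374        23.5123
  4         9.75         7.2872        29.1490
  5       109.75        76.2698       381.3489
  Σ                    108.8891       459.9339
Price P = Σ PV = 108.8891.
Macaulay duration = Σ(t·PV) / P = 459.9339 / 108.8891 = 4.22387 years.

4.224 years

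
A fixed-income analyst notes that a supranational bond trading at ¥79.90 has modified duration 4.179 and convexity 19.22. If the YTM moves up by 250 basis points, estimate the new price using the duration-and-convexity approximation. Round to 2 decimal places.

Duration effect: -D_mod·Δy = -4.179 × (+0.025) = -0.104475
Convexity effect: ½·C·(Δy)² = 0.5 × 19.22 × (0.025)² = +0.00600625
ΔP/P ≈ -0.104475 + 0.00600625 = -0.09846875
New price ≈ 79.90 × (1 - 0.09846875) = 72.032346875.

¥72.03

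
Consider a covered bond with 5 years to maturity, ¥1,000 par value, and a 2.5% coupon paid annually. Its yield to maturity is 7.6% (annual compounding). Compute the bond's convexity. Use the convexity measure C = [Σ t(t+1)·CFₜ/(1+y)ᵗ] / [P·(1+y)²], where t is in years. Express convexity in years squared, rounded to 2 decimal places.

24.04

With y = 0.076:
  t   CF        PV=CF/(1+0.076)^t    t·PV        t(t+1)·PV
  1        25.00        23.2342        23.2342          46.4684
  2        25.00        21.5931        43.1862         129.5587
  3        25.00        20.0680        60.2039         240.8155
  4        25.00        18.6505        74.6021         373.0104
  5     1,025.00       710.6610     3,553.3052      21,319.8313
  Σ                    794.2068     3,754.5316      22,109.6843
P = 794.2068.
Convexity = Σ t(t+1)·PV / [P·(1+y)²] = 22,109.6843 / (794.2068 × 1.157776) = 24.04498.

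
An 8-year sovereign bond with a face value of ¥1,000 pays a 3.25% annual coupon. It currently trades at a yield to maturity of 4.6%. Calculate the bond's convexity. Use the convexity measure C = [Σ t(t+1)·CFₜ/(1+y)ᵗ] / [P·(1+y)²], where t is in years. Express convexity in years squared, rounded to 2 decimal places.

With y = 0.046:
  t   CF        PV=CF/(1+0.046)^t    t·PV        t(t+1)·PV
  1        32.50        31.0707        31.0707          62.1415
  2        32.50        29.7043        59.4087         178.2261
  3        32.50        28.3980        85.1941         340.7764
  4        32.50        27.1492       108.5967         542.9835
  5        32.50        25.9552       129.7762         778.6570
  6        32.50        24.8138       148.8828       1,042.1795
  7        32.50        23.7226       166.0579       1,328.4634
  8     1,032.50       720.5043     5,764.0345      51,876.3104
  Σ                    911.3182     6,493.0216      56,149.7379
P = 911.3182.
Convexity = Σ t(t+1)·PV / [P·(1+y)²] = 56,149.7379 / (911.3182 × 1.094116) = 56.31373.

56.31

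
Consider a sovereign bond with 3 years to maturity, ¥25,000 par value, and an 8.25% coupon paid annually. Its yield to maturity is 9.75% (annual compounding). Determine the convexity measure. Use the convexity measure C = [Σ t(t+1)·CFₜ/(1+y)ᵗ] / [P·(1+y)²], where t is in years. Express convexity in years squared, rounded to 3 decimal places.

With y = 0.0975:
  t   CF        PV=CF/(1+0.0975)^t    t·PV        t(t+1)·PV
  1     2,062.50     1,879.2711     1,879.2711       3,758.5421
  2     2,062.50     1,712.3199     3,424.6398      10,273.9193
  3    27,062.50    20,471.7197    61,415.1592     245,660.6366
  Σ                 24,063.3107    66,719.0700     259,693.0981
P = 24,063.3107.
Convexity = Σ t(t+1)·PV / [P·(1+y)²] = 259,693.0981 / (24,063.3107 × 1.204506) = 8.95975.

8.960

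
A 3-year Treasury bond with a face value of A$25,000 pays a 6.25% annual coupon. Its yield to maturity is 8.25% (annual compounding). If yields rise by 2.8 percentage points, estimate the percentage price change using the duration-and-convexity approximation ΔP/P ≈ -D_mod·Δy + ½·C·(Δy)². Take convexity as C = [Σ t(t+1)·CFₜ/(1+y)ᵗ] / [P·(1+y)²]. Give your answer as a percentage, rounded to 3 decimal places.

-6.930%

With y = 0.0825:
  t   CF        PV=CF/(1+0.0825)^t    t·PV        t(t+1)·PV
  1     1,562.50     1,443.4180     1,443.4180       2,886.8360
  2     1,562.50     1,333.4116     2,666.8231       8,000.4694
  3    26,562.50    20,940.4125    62,821.2375     251,284.9499
  Σ                 23,717.2421    66,931.4786     262,172.2553
P = 23,717.2421; D_Mac = 2.82206 yrs; D_mod = 2.60698 yrs; C = 9.43337.
Duration effect: -2.60698 × (+0.028) = -0.072996
Convexity effect: 0.5 × 9.43337 × (0.028)² = +0.0036979
ΔP/P ≈ -0.072996 + 0.0036979 = -0.069298 = -6.9298%.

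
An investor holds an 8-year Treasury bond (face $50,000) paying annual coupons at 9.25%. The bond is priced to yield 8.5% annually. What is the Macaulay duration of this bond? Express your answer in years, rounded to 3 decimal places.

Periodic yield y = 0.085. Discount each cash flow and weight by its year:
  t   CF        PV=CF/(1+0.085)^t    t·PV
  1     4,625.00     4,262.6728     4,262.6728
  2     4,625.00     3,928.7307     7,857.4614
  3     4,625.00     3,620.9500    10,862.8499
  4     4,625.00     3,337.2811    13,349.1243
  5     4,625.00     3,075.8351    15,379.1754
  6     4,625.00     2,834.8710    17,009.2263
  7     4,625.00     2,612.7844    18,289.4906
  8    54,625.00    28,441.5686   227,532.5487
  Σ                 52,114.6936   314,542.5493
Price P = Σ PV = 52,114.6936.
Macaulay duration = Σ(t·PV) / P = 314,542.5493 / 52,114.6936 = 6.03558 years.

6.036 years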